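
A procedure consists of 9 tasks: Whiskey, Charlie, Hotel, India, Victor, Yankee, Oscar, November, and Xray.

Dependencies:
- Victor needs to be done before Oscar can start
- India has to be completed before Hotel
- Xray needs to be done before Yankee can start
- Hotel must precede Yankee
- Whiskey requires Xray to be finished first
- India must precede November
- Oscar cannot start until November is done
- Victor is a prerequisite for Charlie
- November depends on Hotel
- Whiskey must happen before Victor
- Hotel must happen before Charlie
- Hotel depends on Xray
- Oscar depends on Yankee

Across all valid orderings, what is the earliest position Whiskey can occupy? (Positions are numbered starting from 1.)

Working backwards through the constraints from Whiskey, its only required predecessor is Xray.
So at minimum 1 task comes before Whiskey, putting Whiskey no earlier than position 2. That position is achievable by scheduling exactly that predecessor first.

2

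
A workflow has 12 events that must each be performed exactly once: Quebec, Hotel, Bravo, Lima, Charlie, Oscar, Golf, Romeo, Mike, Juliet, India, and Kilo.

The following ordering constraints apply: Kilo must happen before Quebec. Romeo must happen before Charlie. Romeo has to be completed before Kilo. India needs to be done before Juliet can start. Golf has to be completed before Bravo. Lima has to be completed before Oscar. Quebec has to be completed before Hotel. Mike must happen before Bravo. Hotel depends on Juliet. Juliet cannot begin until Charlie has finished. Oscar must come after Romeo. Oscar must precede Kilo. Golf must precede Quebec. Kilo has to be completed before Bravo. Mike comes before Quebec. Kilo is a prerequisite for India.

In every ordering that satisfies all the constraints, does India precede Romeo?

In fact the dependencies run the other way: Romeo → Kilo → India.
So India does not have to come before Romeo — it cannot.

No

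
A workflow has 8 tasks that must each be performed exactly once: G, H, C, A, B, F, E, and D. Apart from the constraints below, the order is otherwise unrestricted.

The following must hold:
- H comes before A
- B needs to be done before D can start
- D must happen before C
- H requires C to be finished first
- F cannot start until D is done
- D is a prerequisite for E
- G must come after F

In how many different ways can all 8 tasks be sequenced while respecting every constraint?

B is the only task with nothing required before it, so every ordering starts there.
Counting all ways to extend the partial order to a total order gives 60.

60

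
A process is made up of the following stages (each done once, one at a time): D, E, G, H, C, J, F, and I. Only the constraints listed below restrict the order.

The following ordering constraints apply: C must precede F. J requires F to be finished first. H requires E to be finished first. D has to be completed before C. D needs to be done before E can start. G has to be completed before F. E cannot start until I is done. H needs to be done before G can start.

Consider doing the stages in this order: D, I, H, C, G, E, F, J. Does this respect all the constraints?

Here E comes after H.
But one of the constraints requires E before H, so this ordering violates it.

No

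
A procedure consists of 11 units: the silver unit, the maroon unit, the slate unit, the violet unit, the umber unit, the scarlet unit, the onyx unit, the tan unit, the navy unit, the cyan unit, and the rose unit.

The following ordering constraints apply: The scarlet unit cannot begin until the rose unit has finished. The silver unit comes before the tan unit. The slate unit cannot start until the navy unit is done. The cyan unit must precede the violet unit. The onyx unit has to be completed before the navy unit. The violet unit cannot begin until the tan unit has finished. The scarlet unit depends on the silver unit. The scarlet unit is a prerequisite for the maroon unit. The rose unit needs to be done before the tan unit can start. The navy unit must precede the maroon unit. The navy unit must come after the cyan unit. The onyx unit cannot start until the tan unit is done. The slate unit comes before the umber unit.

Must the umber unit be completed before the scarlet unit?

Nothing in the constraints links the umber unit and the scarlet unit; they are unordered relative to each other.
A valid ordering placing the scarlet unit before the umber unit exists, so the answer is no.

No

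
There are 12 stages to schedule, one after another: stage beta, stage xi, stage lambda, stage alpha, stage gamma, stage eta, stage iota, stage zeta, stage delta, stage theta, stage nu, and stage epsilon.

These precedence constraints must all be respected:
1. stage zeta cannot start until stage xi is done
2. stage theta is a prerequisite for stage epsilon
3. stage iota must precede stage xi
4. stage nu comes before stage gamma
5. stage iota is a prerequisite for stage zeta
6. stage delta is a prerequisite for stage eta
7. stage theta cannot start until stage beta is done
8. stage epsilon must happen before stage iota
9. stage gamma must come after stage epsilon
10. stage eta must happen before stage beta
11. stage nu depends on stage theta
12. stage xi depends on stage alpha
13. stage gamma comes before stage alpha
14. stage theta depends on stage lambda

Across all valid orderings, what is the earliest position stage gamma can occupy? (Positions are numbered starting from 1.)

The stages that are forced before stage gamma, directly or transitively, are stage beta, stage lambda, stage eta, stage delta, stage theta, stage nu, stage epsilon. That's 7 stages.
So at minimum 7 stages come before stage gamma, putting stage gamma no earlier than position 8. That position is achievable by scheduling exactly those predecessors first.

8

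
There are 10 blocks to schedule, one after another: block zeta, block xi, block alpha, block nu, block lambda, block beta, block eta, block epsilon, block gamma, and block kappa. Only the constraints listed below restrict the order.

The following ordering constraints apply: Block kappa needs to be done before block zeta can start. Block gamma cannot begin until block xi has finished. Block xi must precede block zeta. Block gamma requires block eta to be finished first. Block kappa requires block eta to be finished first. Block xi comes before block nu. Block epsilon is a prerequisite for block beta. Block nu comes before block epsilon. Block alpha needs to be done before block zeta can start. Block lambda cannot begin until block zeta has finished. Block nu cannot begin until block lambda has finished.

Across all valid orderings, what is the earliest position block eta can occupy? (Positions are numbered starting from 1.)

No constraint forces any other block before block eta, so it can be placed first.

1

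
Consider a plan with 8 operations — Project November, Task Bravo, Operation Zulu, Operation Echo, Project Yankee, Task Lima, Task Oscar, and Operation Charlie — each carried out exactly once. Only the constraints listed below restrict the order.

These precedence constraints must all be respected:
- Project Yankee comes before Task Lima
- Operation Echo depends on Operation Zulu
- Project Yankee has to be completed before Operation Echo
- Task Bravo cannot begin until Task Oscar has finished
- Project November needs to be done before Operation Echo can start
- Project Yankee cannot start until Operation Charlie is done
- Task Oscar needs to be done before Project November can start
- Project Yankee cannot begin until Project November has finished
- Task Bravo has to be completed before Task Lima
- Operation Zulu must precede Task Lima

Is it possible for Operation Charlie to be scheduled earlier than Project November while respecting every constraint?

Nothing in the constraints forces Project November before Operation Charlie — there is no chain from Project November to Operation Charlie.
So a valid ordering placing Operation Charlie earlier than Project November exists.

Yes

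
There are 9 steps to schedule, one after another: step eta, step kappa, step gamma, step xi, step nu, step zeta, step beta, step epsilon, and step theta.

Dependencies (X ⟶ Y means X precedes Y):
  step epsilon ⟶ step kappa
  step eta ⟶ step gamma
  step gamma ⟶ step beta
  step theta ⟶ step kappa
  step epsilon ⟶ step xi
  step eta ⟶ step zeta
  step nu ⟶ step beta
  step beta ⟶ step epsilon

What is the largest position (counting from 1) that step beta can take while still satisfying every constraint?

Following every chain forward from step beta, the steps that must come later are step kappa, step xi, step epsilon — 3 of them.
With 3 mandatory successors out of 9 steps total, the latest slot for step beta is 9−3 = 6, and it's reachable by doing all non-successors before step beta.

6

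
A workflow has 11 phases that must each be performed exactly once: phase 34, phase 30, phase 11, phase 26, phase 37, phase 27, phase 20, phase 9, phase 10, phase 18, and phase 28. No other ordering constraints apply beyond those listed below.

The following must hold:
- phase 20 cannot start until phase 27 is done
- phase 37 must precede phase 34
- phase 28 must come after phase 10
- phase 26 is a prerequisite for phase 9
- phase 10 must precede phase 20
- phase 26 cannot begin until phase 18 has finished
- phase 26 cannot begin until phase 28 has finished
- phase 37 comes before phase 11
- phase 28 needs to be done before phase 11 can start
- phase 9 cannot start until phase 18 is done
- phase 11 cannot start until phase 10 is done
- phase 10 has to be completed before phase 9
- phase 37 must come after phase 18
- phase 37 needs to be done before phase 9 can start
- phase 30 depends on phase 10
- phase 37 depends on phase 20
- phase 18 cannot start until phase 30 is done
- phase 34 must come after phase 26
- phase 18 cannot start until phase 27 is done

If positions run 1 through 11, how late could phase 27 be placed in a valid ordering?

4

The phases that are forced after phase 27, directly or by a chain of constraints, are phase 34, phase 11, phase 26, phase 37, phase 20, phase 9, phase 18. That's 7 phases.
So at least 7 phases follow phase 27, putting phase 27 no later than position 4. That position is achievable by scheduling everything else first.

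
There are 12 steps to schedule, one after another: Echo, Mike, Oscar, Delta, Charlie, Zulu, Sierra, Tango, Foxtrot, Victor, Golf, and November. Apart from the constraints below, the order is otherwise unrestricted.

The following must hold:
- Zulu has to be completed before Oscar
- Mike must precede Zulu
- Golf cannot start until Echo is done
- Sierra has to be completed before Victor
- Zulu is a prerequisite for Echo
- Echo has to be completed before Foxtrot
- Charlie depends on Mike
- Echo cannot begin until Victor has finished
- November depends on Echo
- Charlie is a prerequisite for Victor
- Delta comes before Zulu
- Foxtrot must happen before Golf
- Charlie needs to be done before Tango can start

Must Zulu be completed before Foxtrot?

Yes

There is a constraint chain Zulu → Echo → Foxtrot.
That forces Zulu before Foxtrot in every valid schedule.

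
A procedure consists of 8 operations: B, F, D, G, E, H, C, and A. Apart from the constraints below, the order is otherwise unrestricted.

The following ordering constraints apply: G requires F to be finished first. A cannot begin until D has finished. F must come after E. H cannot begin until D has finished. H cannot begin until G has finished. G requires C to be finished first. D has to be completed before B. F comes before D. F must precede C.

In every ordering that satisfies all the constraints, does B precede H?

No

Nothing in the constraints links B and H; they are unordered relative to each other.
A valid ordering placing H before B exists, so the answer is no.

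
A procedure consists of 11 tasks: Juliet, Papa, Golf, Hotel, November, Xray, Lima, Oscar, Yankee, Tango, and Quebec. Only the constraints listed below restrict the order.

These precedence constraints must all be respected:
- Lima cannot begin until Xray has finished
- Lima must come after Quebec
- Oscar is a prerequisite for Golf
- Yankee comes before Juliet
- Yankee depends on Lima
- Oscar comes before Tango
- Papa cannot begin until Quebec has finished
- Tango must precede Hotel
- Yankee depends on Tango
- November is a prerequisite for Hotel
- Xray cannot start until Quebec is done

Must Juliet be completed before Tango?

The constraints actually force Tango before Juliet (via Tango → Yankee → Juliet), not the other way around.
So Juliet does not have to come before Tango — it cannot.

No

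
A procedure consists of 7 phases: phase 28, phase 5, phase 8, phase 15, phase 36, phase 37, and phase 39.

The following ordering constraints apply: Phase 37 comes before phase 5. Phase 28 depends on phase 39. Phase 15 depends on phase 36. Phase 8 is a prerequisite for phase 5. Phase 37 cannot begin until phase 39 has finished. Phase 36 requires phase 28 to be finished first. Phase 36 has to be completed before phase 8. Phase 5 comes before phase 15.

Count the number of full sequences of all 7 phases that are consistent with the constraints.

4

Only phase 39 has no prerequisites, so it must go first.
Enumerating by repeatedly choosing an available phase (one whose prerequisites are all placed) gives 4 distinct complete orderings.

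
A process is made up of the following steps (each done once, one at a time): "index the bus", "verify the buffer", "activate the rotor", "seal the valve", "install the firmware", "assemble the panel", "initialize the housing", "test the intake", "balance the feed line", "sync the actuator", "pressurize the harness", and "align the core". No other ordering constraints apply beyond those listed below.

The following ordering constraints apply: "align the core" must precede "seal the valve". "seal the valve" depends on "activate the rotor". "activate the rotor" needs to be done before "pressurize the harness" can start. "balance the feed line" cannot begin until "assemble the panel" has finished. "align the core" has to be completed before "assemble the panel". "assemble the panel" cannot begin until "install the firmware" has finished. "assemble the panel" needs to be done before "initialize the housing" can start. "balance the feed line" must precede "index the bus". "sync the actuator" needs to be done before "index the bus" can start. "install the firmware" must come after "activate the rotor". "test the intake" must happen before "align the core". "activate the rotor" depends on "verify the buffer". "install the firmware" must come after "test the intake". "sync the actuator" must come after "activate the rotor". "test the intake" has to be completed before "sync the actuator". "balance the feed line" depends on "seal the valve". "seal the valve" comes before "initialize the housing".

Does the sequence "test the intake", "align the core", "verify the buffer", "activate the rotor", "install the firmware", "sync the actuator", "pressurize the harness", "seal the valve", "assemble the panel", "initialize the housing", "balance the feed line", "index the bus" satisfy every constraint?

Every stated constraint is respected: "align the core" sits at position 2, ahead of "assemble the panel" at position 9, and each of the other listed pairs likewise has the predecessor earlier in the sequence.

Yes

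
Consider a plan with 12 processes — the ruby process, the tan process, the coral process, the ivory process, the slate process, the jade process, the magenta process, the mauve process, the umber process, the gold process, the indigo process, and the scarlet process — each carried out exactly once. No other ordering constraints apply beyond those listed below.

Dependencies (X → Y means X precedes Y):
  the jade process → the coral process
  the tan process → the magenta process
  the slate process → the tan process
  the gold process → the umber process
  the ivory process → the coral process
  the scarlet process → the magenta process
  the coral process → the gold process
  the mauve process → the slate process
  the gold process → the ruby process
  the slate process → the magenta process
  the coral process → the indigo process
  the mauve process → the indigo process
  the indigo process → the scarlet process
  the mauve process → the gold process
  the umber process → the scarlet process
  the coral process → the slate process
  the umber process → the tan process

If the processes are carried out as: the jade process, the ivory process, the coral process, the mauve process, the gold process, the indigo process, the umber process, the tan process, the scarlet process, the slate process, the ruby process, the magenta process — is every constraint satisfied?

No

In the proposed order, the tan process appears before the slate process.
But one of the constraints requires the slate process before the tan process, so this ordering violates it.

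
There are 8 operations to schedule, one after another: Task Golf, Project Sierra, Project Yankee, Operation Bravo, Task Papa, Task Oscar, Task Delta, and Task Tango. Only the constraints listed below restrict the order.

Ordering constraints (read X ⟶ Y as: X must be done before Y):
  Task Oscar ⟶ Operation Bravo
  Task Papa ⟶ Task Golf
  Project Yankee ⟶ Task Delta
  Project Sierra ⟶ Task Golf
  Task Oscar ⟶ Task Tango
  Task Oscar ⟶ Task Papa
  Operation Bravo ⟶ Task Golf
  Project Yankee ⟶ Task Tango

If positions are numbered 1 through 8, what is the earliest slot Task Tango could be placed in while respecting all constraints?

The operations that are forced before Task Tango, directly or transitively, are Project Yankee, Task Oscar. That's 2 operations.
So at minimum 2 operations come before Task Tango, putting Task Tango no earlier than position 3. That position is achievable by scheduling exactly those predecessors first.

3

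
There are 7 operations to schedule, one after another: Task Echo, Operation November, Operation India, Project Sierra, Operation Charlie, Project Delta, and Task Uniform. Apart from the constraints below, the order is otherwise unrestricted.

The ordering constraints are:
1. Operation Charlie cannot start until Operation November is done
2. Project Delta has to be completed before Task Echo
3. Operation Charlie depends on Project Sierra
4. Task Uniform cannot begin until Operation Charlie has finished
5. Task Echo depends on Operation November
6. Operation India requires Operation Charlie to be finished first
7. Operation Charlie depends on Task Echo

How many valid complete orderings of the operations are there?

3 operations have no prerequisites (Operation November, Project Sierra, Project Delta), so any of them could come first.
Counting all ways to extend the partial order to a total order gives 16.

16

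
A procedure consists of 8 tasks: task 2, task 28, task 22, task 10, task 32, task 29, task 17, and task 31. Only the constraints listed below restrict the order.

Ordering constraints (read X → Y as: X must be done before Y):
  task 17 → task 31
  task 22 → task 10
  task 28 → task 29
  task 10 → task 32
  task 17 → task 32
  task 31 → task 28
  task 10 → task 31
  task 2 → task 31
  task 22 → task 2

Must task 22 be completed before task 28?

Yes

Following the dependencies: task 22 → task 2 → task 31 → task 28.
That forces task 22 before task 28 in every valid schedule.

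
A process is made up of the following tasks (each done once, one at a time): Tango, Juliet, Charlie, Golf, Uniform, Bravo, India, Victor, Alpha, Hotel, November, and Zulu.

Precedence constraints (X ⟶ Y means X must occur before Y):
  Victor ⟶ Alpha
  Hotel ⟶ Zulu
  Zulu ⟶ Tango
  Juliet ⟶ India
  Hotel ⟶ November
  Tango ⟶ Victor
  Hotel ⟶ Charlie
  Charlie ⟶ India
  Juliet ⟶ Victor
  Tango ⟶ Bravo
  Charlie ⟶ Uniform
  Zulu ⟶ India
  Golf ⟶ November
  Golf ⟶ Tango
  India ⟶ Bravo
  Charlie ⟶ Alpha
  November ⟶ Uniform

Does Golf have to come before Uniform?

Tracing the constraints gives a chain: Golf → November → Uniform.
That forces Golf before Uniform in every valid schedule.

Yes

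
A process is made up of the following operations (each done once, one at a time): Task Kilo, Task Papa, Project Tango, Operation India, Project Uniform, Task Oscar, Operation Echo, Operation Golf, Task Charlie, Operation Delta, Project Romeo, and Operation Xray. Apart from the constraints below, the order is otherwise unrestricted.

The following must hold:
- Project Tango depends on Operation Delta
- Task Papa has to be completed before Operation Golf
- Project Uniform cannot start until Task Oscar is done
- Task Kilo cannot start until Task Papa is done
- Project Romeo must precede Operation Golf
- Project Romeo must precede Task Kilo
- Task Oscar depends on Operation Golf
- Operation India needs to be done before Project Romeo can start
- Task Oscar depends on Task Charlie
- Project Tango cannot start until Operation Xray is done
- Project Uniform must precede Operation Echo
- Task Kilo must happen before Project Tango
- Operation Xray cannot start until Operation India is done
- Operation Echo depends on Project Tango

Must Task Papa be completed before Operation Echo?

Yes

There is a constraint chain Task Papa → Task Kilo → Project Tango → Operation Echo.
Hence Task Papa necessarily comes before Operation Echo.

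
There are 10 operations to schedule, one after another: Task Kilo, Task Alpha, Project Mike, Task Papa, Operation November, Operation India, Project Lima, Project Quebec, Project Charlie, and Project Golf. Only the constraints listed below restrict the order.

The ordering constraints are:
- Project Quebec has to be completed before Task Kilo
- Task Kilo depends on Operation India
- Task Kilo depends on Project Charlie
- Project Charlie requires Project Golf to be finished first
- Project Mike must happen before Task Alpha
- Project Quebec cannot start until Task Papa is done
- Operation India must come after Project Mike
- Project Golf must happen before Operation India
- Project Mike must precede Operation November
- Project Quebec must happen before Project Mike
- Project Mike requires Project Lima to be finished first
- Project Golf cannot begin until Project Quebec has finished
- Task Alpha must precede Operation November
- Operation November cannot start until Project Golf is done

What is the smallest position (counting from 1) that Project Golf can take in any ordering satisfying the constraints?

3

Every operation that must precede Project Golf has to come before it. Tracing all chains that end at Project Golf, those operations are: Task Papa, Project Quebec — 2 in total.
So at minimum 2 operations come before Project Golf, putting Project Golf no earlier than position 3. That position is achievable by scheduling exactly those predecessors first.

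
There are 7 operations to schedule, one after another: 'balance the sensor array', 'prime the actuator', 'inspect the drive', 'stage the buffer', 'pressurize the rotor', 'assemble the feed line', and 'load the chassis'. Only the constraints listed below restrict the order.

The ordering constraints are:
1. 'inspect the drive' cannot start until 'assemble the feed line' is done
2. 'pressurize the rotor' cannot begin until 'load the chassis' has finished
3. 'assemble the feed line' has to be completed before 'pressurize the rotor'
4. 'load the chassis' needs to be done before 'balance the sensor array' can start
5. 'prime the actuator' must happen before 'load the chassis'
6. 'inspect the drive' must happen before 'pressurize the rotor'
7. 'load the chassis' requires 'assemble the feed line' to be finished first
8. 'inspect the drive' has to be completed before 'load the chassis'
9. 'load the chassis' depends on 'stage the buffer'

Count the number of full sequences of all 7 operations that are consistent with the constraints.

24

The operations with no prerequisites are 'prime the actuator', 'stage the buffer', 'assemble the feed line'; any of them can be placed first.
Enumerating by repeatedly choosing an available operation (one whose prerequisites are all placed) gives 24 distinct complete orderings.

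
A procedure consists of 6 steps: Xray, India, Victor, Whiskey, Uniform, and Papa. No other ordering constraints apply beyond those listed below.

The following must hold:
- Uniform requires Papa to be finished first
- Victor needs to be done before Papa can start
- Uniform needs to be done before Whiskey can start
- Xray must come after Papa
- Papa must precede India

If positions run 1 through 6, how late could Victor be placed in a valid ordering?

1

The steps that are forced after Victor, directly or by a chain of constraints, are Xray, India, Whiskey, Uniform, Papa. That's 5 steps.
With 5 mandatory successors out of 6 steps total, the latest slot for Victor is 6−5 = 1, and it's reachable by doing all non-successors before Victor.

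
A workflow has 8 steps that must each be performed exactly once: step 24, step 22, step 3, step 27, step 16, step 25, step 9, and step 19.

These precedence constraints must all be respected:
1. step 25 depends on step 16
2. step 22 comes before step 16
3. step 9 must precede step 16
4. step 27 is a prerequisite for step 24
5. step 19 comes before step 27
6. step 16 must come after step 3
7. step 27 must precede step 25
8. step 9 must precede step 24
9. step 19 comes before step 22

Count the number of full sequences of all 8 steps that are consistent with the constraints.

170

3 steps have no prerequisites (step 3, step 9, step 19), so any of them could come first.
Enumerating by repeatedly choosing an available step (one whose prerequisites are all placed) gives 170 distinct complete orderings.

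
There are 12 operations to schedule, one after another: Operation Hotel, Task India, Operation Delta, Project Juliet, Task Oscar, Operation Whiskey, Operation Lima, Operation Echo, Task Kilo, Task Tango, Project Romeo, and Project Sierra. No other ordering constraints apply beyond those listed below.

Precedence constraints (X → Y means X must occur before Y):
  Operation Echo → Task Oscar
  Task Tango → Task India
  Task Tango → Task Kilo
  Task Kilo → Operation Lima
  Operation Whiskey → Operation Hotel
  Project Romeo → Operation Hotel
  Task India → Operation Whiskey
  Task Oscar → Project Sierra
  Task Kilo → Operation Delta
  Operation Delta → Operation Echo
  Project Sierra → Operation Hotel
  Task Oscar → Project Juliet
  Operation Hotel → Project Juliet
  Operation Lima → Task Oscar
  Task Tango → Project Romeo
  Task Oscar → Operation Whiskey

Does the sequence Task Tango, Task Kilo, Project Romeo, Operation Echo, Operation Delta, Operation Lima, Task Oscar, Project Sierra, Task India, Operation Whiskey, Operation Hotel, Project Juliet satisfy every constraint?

The sequence places Operation Echo ahead of Operation Delta.
That contradicts the constraint that Operation Delta must precede Operation Echo.

No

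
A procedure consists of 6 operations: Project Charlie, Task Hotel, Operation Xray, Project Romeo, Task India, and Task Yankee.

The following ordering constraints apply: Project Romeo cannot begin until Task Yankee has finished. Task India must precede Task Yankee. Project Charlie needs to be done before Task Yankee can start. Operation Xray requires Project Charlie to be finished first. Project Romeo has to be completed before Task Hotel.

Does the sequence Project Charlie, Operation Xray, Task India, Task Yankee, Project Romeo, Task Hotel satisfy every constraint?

Yes

Checking each listed constraint against this order: for instance, Project Charlie is in position 1 and Task Yankee in position 4, so that constraint holds — and the remaining constraints check out the same way.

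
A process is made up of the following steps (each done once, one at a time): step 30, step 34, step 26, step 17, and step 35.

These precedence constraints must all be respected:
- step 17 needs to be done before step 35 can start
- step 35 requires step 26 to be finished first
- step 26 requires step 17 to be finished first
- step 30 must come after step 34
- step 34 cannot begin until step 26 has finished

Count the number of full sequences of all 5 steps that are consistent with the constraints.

3

Only step 17 has no prerequisites, so it must go first.
Systematically extending each partial ordering one step at a time and counting, there are 3 complete orderings.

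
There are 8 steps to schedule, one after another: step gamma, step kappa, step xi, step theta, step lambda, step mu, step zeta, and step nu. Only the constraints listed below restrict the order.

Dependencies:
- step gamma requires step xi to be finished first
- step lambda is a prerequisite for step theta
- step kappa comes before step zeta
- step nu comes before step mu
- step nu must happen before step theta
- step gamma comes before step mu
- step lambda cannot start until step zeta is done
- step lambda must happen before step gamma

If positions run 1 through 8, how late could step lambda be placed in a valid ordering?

Every step that must follow step lambda has to come after it. Tracing all chains starting from step lambda, those steps are: step gamma, step theta, step mu — 3 in total.
With 3 mandatory successors out of 8 steps total, the latest slot for step lambda is 8−3 = 5, and it's reachable by doing all non-successors before step lambda.

5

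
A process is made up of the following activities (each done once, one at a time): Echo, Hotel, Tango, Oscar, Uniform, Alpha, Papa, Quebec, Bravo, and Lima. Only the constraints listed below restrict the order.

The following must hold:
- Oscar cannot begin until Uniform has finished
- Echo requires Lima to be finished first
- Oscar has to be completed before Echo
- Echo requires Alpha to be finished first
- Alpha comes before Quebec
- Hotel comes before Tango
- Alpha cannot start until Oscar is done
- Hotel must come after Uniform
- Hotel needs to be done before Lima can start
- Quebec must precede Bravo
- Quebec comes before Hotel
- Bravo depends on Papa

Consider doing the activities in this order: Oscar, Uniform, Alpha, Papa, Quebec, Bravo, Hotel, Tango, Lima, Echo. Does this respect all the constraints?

No

In the proposed order, Oscar appears before Uniform.
Since Uniform is required before Oscar, the ordering is invalid.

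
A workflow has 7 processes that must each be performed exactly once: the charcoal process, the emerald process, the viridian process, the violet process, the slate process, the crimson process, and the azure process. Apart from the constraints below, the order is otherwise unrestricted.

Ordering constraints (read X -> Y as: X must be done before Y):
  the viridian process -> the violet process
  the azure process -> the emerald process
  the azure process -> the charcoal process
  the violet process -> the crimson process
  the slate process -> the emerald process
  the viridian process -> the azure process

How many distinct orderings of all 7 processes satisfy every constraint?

95

The processes with no prerequisites are the viridian process, the slate process; any of them can be placed first.
Enumerating by repeatedly choosing an available process (one whose prerequisites are all placed) gives 95 distinct complete orderings.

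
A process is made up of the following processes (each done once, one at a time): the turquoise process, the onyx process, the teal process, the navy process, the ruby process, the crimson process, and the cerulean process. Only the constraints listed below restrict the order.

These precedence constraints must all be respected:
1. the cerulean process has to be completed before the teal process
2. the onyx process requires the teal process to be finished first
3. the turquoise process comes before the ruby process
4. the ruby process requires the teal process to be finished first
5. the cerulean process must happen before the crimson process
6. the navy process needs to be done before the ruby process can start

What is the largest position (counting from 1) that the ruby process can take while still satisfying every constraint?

7

The ruby process has no required successors, so nothing stops it from going last (position 7).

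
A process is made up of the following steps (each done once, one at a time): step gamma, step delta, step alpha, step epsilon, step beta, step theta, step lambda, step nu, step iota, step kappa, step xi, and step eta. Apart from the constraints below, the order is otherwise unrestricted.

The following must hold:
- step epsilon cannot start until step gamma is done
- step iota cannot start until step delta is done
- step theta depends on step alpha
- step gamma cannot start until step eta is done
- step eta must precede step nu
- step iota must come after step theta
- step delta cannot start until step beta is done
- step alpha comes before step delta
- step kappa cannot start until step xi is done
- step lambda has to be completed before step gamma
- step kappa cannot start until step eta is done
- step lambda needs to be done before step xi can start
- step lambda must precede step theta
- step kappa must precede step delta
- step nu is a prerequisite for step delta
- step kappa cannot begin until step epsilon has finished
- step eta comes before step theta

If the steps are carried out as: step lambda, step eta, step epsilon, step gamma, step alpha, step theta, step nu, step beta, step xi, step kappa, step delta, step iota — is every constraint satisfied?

Here step gamma comes after step epsilon.
But one of the constraints requires step gamma before step epsilon, so this ordering violates it.

No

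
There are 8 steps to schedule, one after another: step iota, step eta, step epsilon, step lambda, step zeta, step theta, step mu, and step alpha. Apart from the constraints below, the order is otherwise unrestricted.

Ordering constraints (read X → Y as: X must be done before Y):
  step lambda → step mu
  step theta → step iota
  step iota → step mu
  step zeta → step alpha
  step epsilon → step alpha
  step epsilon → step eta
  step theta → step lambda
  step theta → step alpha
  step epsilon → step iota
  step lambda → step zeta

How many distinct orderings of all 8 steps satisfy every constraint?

159

2 steps have no prerequisites (step epsilon, step theta), so any of them could come first.
Counting all ways to extend the partial order to a total order gives 159.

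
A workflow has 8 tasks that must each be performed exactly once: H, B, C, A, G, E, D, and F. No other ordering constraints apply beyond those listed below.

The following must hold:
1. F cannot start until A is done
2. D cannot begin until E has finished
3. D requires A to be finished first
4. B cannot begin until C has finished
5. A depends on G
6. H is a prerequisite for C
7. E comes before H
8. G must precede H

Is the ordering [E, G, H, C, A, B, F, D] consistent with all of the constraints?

Yes

Every stated constraint is respected: E sits at position 1, ahead of D at position 8, and each of the other listed pairs likewise has the predecessor earlier in the sequence.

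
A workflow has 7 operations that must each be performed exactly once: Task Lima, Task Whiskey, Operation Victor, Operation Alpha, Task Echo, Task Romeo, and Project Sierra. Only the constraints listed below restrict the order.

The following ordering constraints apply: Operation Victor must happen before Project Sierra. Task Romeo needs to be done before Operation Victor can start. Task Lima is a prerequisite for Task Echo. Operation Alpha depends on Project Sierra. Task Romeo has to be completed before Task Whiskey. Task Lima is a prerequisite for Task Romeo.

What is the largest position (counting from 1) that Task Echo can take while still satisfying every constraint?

Nothing depends on Task Echo, so it can be the final operation, position 7.

7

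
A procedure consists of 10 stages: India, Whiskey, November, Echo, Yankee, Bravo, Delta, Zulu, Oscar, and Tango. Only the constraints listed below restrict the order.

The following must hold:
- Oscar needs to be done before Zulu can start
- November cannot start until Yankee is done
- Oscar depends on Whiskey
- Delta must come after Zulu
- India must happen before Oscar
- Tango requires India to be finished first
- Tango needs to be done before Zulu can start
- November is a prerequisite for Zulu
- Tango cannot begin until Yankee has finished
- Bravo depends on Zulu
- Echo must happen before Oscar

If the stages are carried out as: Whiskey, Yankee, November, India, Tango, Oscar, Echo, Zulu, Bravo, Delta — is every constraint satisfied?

In the proposed order, Oscar appears before Echo.
That contradicts the constraint that Echo must precede Oscar.

No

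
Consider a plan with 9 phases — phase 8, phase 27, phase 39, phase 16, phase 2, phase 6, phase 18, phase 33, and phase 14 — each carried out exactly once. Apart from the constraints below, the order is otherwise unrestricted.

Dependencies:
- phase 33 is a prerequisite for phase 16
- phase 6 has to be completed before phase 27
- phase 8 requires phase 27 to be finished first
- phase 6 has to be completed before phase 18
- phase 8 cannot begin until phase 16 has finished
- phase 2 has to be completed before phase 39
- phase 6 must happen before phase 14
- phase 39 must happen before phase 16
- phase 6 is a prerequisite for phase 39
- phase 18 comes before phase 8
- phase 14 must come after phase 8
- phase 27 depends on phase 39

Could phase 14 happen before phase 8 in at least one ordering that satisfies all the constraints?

The constraints give a chain phase 8 → phase 14, which forces phase 8 before phase 14.
Hence phase 14 can never be scheduled before phase 8.

No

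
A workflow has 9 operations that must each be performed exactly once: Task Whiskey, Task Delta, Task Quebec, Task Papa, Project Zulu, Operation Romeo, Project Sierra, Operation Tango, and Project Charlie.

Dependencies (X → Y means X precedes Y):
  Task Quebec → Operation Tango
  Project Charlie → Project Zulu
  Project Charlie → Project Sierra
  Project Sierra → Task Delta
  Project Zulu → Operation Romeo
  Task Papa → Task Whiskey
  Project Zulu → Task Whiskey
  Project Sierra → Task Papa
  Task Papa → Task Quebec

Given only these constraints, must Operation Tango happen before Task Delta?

Nothing in the constraints links Operation Tango and Task Delta; they are unordered relative to each other.
A valid ordering placing Task Delta before Operation Tango exists, so the answer is no.

No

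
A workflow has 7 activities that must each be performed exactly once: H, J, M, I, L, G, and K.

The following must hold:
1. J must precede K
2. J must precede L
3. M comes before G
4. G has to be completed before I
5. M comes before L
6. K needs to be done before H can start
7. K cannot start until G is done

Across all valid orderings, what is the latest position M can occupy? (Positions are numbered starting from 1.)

The activities that are forced after M, directly or by a chain of constraints, are H, I, L, G, K. That's 5 activities.
So at least 5 activities follow M, putting M no later than position 2. That position is achievable by scheduling everything else first.

2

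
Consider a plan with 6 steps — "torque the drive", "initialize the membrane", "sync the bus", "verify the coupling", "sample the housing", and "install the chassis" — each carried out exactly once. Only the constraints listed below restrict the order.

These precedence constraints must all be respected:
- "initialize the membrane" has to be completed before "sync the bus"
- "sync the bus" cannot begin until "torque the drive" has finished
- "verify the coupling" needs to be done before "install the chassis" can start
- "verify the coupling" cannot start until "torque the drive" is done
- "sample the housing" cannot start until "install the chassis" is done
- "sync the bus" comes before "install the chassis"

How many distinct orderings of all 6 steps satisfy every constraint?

5

2 steps have no prerequisites ("torque the drive", "initialize the membrane"), so any of them could come first.
Counting all ways to extend the partial order to a total order gives 5.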